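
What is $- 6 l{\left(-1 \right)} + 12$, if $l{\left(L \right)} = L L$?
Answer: $6$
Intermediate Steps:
$l{\left(L \right)} = L^{2}$
$- 6 l{\left(-1 \right)} + 12 = - 6 \left(-1\right)^{2} + 12 = \left(-6\right) 1 + 12 = -6 + 12 = 6$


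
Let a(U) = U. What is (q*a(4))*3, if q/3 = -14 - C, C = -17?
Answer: 108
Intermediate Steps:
q = 9 (q = 3*(-14 - 1*(-17)) = 3*(-14 + 17) = 3*3 = 9)
(q*a(4))*3 = (9*4)*3 = 36*3 = 108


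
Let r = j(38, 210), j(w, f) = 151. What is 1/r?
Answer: 1/151 ≈ 0.0066225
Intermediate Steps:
r = 151
1/r = 1/151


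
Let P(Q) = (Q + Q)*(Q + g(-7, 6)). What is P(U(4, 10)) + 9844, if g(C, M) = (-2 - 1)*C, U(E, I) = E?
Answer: 10044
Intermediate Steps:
g(C, M) = -3*C
P(Q) = 2*Q*(21 + Q) (P(Q) = (Q + Q)*(Q - 3*(-7)) = (2*Q)*(Q + 21) = (2*Q)*(21 + Q) = 2*Q*(21 + Q))
P(U(4, 10)) + 9844 = 2*4*(21 + 4) + 9844 = 2*4*25 + 9844 = 200 + 9844 = 10044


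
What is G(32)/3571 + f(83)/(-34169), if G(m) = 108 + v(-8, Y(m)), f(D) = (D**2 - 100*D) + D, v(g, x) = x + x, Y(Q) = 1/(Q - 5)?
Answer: 227746918/3294472473 ≈ 0.069130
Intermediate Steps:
Y(Q) = 1/(-5 + Q)
v(g, x) = 2*x
f(D) = D**2 - 99*D
G(m) = 108 + 2/(-5 + m)
G(32)/3571 + f(83)/(-34169) = (2*(-269 + 54*32)/(-5 + 32))/3571 + (83*(-99 + 83))/(-34169) = (2*(-269 + 1728)/27)*(1/3571) + (83*(-16))*(-1/34169) = (2*(1/27)*1459)*(1/3571) - 1328*(-1/34169) = (2918/27)*(1/3571) + 1328/34169 = 2918/96417 + 1328/34169 = 227746918/3294472473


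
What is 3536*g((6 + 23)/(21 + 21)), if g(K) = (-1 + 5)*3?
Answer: 42432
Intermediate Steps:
g(K) = 12 (g(K) = 4*3 = 12)
3536*g((6 + 23)/(21 + 21)) = 3536*12 = 42432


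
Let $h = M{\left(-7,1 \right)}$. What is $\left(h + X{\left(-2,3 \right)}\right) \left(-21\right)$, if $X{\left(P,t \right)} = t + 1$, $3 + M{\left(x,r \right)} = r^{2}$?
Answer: $-42$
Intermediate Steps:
$M{\left(x,r \right)} = -3 + r^{2}$
$X{\left(P,t \right)} = 1 + t$
$h = -2$ ($h = -3 + 1^{2} = -3 + 1 = -2$)
$\left(h + X{\left(-2,3 \right)}\right) \left(-21\right) = \left(-2 + \left(1 + 3\right)\right) \left(-21\right) = \left(-2 + 4\right) \left(-21\right) = 2 \left(-21\right) = -42$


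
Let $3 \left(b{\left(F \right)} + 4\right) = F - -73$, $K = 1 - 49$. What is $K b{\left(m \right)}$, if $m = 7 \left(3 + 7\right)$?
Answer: $-2096$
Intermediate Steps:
$m = 70$ ($m = 7 \cdot 10 = 70$)
$K = -48$ ($K = 1 - 49 = -48$)
$b{\left(F \right)} = \frac{61}{3} + \frac{F}{3}$ ($b{\left(F \right)} = -4 + \frac{F - -73}{3} = -4 + \frac{F + 73}{3} = -4 + \frac{73 + F}{3} = -4 + \left(\frac{73}{3} + \frac{F}{3}\right) = \frac{61}{3} + \frac{F}{3}$)
$K b{\left(m \right)} = - 48 \left(\frac{61}{3} + \frac{1}{3} \cdot 70\right) = - 48 \left(\frac{61}{3} + \frac{70}{3}\right) = \left(-48\right) \frac{131}{3} = -2096$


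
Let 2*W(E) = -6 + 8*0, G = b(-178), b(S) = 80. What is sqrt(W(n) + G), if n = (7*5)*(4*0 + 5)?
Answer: sqrt(77) ≈ 8.7750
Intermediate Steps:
G = 80
n = 175 (n = 35*(0 + 5) = 35*5 = 175)
W(E) = -3 (W(E) = (-6 + 8*0)/2 = (-6 + 0)/2 = (1/2)*(-6) = -3)
sqrt(W(n) + G) = sqrt(-3 + 80) = sqrt(77)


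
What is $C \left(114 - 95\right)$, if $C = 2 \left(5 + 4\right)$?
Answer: $342$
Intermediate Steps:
$C = 18$ ($C = 2 \cdot 9 = 18$)
$C \left(114 - 95\right) = 18 \left(114 - 95\right) = 18 \cdot 19 = 342$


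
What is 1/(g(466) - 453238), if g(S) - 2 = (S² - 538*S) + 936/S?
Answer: -233/113421136 ≈ -2.0543e-6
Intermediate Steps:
g(S) = 2 + S² - 538*S + 936/S (g(S) = 2 + ((S² - 538*S) + 936/S) = 2 + (S² - 538*S + 936/S) = 2 + S² - 538*S + 936/S)
1/(g(466) - 453238) = 1/((2 + 466² - 538*466 + 936/466) - 453238) = 1/((2 + 217156 - 250708 + 936*(1/466)) - 453238) = 1/((2 + 217156 - 250708 + 468/233) - 453238) = 1/(-7816682/233 - 453238) = 1/(-113421136/233) = -233/113421136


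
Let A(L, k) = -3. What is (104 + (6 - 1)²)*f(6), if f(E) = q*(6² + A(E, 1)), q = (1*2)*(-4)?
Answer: -34056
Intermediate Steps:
q = -8 (q = 2*(-4) = -8)
f(E) = -264 (f(E) = -8*(6² - 3) = -8*(36 - 3) = -8*33 = -264)
(104 + (6 - 1)²)*f(6) = (104 + (6 - 1)²)*(-264) = (104 + 5²)*(-264) = (104 + 25)*(-264) = 129*(-264) = -34056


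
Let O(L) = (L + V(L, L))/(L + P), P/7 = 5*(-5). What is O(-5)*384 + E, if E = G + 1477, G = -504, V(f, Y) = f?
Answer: 2983/3 ≈ 994.33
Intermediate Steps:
P = -175 (P = 7*(5*(-5)) = 7*(-25) = -175)
O(L) = 2*L/(-175 + L) (O(L) = (L + L)/(L - 175) = (2*L)/(-175 + L) = 2*L/(-175 + L))
E = 973 (E = -504 + 1477 = 973)
O(-5)*384 + E = (2*(-5)/(-175 - 5))*384 + 973 = (2*(-5)/(-180))*384 + 973 = (2*(-5)*(-1/180))*384 + 973 = (1/18)*384 + 973 = 64/3 + 973 = 2983/3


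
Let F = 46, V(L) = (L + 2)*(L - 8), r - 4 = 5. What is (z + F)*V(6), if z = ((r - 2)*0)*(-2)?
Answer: -736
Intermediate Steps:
r = 9 (r = 4 + 5 = 9)
V(L) = (-8 + L)*(2 + L) (V(L) = (2 + L)*(-8 + L) = (-8 + L)*(2 + L))
z = 0 (z = ((9 - 2)*0)*(-2) = (7*0)*(-2) = 0*(-2) = 0)
(z + F)*V(6) = (0 + 46)*(-16 + 6² - 6*6) = 46*(-16 + 36 - 36) = 46*(-16) = -736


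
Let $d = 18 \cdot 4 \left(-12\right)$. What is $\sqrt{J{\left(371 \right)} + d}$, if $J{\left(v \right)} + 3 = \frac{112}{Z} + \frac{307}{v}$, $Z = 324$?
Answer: $\frac{i \sqrt{9653034902}}{3339} \approx 29.425 i$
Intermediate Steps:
$J{\left(v \right)} = - \frac{215}{81} + \frac{307}{v}$ ($J{\left(v \right)} = -3 + \left(\frac{112}{324} + \frac{307}{v}\right) = -3 + \left(112 \cdot \frac{1}{324} + \frac{307}{v}\right) = -3 + \left(\frac{28}{81} + \frac{307}{v}\right) = - \frac{215}{81} + \frac{307}{v}$)
$d = -864$ ($d = 72 \left(-12\right) = -864$)
$\sqrt{J{\left(371 \right)} + d} = \sqrt{\left(- \frac{215}{81} + \frac{307}{371}\right) - 864} = \sqrt{- \frac{54898}{30051} - 864} = \sqrt{- \frac{26018962}{30051}} = \frac{i \sqrt{9653034902}}{3339}$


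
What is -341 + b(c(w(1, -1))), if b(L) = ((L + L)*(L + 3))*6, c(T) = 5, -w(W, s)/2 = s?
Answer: 139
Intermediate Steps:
w(W, s) = -2*s
b(L) = 12*L*(3 + L) (b(L) = ((2*L)*(3 + L))*6 = (2*L*(3 + L))*6 = 12*L*(3 + L))
-341 + b(c(w(1, -1))) = -341 + 12*5*(3 + 5) = -341 + 12*5*8 = -341 + 480 = 139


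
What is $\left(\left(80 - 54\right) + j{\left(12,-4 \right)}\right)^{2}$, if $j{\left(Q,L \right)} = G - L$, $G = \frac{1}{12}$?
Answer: $\frac{130321}{144} \approx 905.01$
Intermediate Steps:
$G = \frac{1}{12} \approx 0.083333$
$j{\left(Q,L \right)} = \frac{1}{12} - L$
$\left(\left(80 - 54\right) + j{\left(12,-4 \right)}\right)^{2} = \left(\left(80 - 54\right) + \left(\frac{1}{12} - -4\right)\right)^{2} = \left(\left(80 - 54\right) + \left(\frac{1}{12} + 4\right)\right)^{2} = \left(26 + \frac{49}{12}\right)^{2} = \left(\frac{361}{12}\right)^{2} = \frac{130321}{144}$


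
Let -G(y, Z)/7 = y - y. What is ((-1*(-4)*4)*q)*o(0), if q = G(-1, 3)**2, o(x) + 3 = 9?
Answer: 0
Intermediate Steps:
o(x) = 6 (o(x) = -3 + 9 = 6)
G(y, Z) = 0 (G(y, Z) = -7*(y - y) = -7*0 = 0)
q = 0 (q = 0**2 = 0)
((-1*(-4)*4)*q)*o(0) = ((-1*(-4)*4)*0)*6 = ((4*4)*0)*6 = (16*0)*6 = 0*6 = 0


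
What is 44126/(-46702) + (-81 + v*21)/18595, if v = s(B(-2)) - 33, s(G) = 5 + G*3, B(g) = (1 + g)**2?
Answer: -424412191/434211845 ≈ -0.97743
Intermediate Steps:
s(G) = 5 + 3*G
v = -25 (v = (5 + 3*(1 - 2)**2) - 33 = (5 + 3*(-1)**2) - 33 = (5 + 3*1) - 33 = (5 + 3) - 33 = 8 - 33 = -25)
44126/(-46702) + (-81 + v*21)/18595 = 44126/(-46702) + (-81 - 25*21)/18595 = 44126*(-1/46702) + (-81 - 525)*(1/18595) = -22063/23351 - 606*1/18595 = -22063/23351 - 606/18595 = -424412191/434211845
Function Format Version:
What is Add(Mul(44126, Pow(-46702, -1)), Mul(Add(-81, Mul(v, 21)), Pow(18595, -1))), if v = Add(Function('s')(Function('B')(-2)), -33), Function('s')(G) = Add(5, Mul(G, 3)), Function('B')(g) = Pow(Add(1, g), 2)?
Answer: Rational(-424412191, 434211845) ≈ -0.97743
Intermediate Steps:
Function('s')(G) = Add(5, Mul(3, G))
v = -25 (v = Add(Add(5, Mul(3, Pow(Add(1, -2), 2))), -33) = Add(Add(5, Mul(3, Pow(-1, 2))), -33) = Add(Add(5, Mul(3, 1)), -33) = Add(Add(5, 3), -33) = Add(8, -33) = -25)
Add(Mul(44126, Pow(-46702, -1)), Mul(Add(-81, Mul(v, 21)), Pow(18595, -1))) = Add(Mul(44126, Pow(-46702, -1)), Mul(Add(-81, Mul(-25, 21)), Pow(18595, -1))) = Add(Mul(44126, Rational(-1, 46702)), Mul(Add(-81, -525), Rational(1, 18595))) = Add(Rational(-22063, 23351), Mul(-606, Rational(1, 18595))) = Add(Rational(-22063, 23351), Rational(-606, 18595)) = Rational(-424412191, 434211845)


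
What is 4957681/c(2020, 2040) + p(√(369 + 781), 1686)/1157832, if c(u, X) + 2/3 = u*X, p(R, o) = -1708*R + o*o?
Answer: 363623529361/99399861119 - 2135*√46/289458 ≈ 3.6082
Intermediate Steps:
p(R, o) = o² - 1708*R (p(R, o) = -1708*R + o² = o² - 1708*R)
c(u, X) = -⅔ + X*u (c(u, X) = -⅔ + u*X = -⅔ + X*u)
4957681/c(2020, 2040) + p(√(369 + 781), 1686)/1157832 = 4957681/(-⅔ + 2040*2020) + (1686² - 1708*√(369 + 781))/1157832 = 4957681/(-⅔ + 4120800) + (2842596 - 8540*√46)*(1/1157832) = 4957681/(12362398/3) + (2842596 - 8540*√46)*(1/1157832) = 4957681*(3/12362398) + (2842596 - 8540*√46)*(1/1157832) = 14873043/12362398 + (78961/32162 - 2135*√46/289458) = 363623529361/99399861119 - 2135*√46/289458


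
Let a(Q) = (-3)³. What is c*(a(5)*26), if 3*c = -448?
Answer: 104832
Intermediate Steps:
c = -448/3 (c = (⅓)*(-448) = -448/3 ≈ -149.33)
a(Q) = -27
c*(a(5)*26) = -(-4032)*26 = -448/3*(-702) = 104832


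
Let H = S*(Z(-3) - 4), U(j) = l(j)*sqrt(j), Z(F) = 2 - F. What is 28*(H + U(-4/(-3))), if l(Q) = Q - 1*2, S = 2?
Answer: 56 - 112*sqrt(3)/9 ≈ 34.446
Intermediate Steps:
l(Q) = -2 + Q (l(Q) = Q - 2 = -2 + Q)
U(j) = sqrt(j)*(-2 + j) (U(j) = (-2 + j)*sqrt(j) = sqrt(j)*(-2 + j))
H = 2 (H = 2*((2 - 1*(-3)) - 4) = 2*((2 + 3) - 4) = 2*(5 - 4) = 2*1 = 2)
28*(H + U(-4/(-3))) = 28*(2 + sqrt(-4/(-3))*(-2 - 4/(-3))) = 28*(2 + sqrt(-4*(-1/3))*(-2 - 4*(-1/3))) = 28*(2 + sqrt(4/3)*(-2 + 4/3)) = 28*(2 + (2*sqrt(3)/3)*(-2/3)) = 28*(2 - 4*sqrt(3)/9) = 56 - 112*sqrt(3)/9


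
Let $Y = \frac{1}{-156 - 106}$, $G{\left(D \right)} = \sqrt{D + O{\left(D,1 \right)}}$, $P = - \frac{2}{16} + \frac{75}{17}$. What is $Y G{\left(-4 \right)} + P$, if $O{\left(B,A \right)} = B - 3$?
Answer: $\frac{583}{136} - \frac{i \sqrt{11}}{262} \approx 4.2868 - 0.012659 i$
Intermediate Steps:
$O{\left(B,A \right)} = -3 + B$
$P = \frac{583}{136}$ ($P = \left(-2\right) \frac{1}{16} + 75 \cdot \frac{1}{17} = - \frac{1}{8} + \frac{75}{17} = \frac{583}{136} \approx 4.2868$)
$G{\left(D \right)} = \sqrt{-3 + 2 D}$ ($G{\left(D \right)} = \sqrt{D + \left(-3 + D\right)} = \sqrt{-3 + 2 D}$)
$Y = - \frac{1}{262}$ ($Y = \frac{1}{-262} = - \frac{1}{262} \approx -0.0038168$)
$Y G{\left(-4 \right)} + P = - \frac{\sqrt{-3 + 2 \left(-4\right)}}{262} + \frac{583}{136} = - \frac{\sqrt{-3 - 8}}{262} + \frac{583}{136} = - \frac{\sqrt{-11}}{262} + \frac{583}{136} = - \frac{i \sqrt{11}}{262} + \frac{583}{136} = \frac{583}{136} - \frac{i \sqrt{11}}{262}$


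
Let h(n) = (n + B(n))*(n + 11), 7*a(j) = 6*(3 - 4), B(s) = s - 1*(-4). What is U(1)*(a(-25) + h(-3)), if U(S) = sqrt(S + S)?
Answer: -118*sqrt(2)/7 ≈ -23.840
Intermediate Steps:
B(s) = 4 + s (B(s) = s + 4 = 4 + s)
a(j) = -6/7 (a(j) = (6*(3 - 4))/7 = (6*(-1))/7 = (1/7)*(-6) = -6/7)
h(n) = (4 + 2*n)*(11 + n) (h(n) = (n + (4 + n))*(n + 11) = (4 + 2*n)*(11 + n))
U(S) = sqrt(2)*sqrt(S) (U(S) = sqrt(2*S) = sqrt(2)*sqrt(S))
U(1)*(a(-25) + h(-3)) = (sqrt(2)*sqrt(1))*(-6/7 + (44 + 2*(-3)**2 + 26*(-3))) = (sqrt(2)*1)*(-6/7 + (44 + 2*9 - 78)) = sqrt(2)*(-6/7 + (44 + 18 - 78)) = sqrt(2)*(-6/7 - 16) = sqrt(2)*(-118/7) = -118*sqrt(2)/7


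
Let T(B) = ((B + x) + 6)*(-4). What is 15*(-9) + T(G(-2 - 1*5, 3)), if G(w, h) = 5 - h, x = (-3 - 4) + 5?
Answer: -159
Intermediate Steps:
x = -2 (x = -7 + 5 = -2)
T(B) = -16 - 4*B (T(B) = ((B - 2) + 6)*(-4) = ((-2 + B) + 6)*(-4) = (4 + B)*(-4) = -16 - 4*B)
15*(-9) + T(G(-2 - 1*5, 3)) = 15*(-9) + (-16 - 4*(5 - 1*3)) = -135 + (-16 - 4*(5 - 3)) = -135 + (-16 - 4*2) = -135 + (-16 - 8) = -135 - 24 = -159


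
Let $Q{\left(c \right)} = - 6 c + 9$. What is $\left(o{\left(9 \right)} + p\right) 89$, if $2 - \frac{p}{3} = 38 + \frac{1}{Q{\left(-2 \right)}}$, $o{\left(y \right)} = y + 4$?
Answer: $- \frac{59274}{7} \approx -8467.7$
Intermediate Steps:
$Q{\left(c \right)} = 9 - 6 c$
$o{\left(y \right)} = 4 + y$
$p = - \frac{757}{7}$ ($p = 6 - 3 \left(38 + \frac{1}{9 - -12}\right) = 6 - 3 \left(38 + \frac{1}{9 + 12}\right) = 6 - 3 \left(38 + \frac{1}{21}\right) = 6 - \frac{799}{7} = - \frac{757}{7} \approx -108.14$)
$\left(o{\left(9 \right)} + p\right) 89 = \left(\left(4 + 9\right) - \frac{757}{7}\right) 89 = \left(13 - \frac{757}{7}\right) 89 = \left(- \frac{666}{7}\right) 89 = - \frac{59274}{7}$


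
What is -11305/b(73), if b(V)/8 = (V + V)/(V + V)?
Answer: -11305/8 ≈ -1413.1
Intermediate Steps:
b(V) = 8 (b(V) = 8*((V + V)/(V + V)) = 8*((2*V)/((2*V))) = 8*((2*V)*(1/(2*V))) = 8*1 = 8)
-11305/b(73) = -11305/8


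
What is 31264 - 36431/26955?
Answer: 842684689/26955 ≈ 31263.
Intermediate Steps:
31264 - 36431/26955 = 842684689/26955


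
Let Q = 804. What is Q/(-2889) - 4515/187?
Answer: -4398061/180081 ≈ -24.423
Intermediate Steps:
Q/(-2889) - 4515/187 = 804/(-2889) - 4515/187 = 804*(-1/2889) - 4515*1/187 = -268/963 - 4515/187 = -4398061/180081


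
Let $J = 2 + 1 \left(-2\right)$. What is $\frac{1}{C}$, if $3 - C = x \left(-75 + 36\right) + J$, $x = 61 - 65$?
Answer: $- \frac{1}{153} \approx -0.0065359$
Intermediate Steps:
$J = 0$ ($J = 2 - 2 = 0$)
$x = -4$ ($x = 61 - 65 = -4$)
$C = -153$ ($C = 3 - \left(- 4 \left(-75 + 36\right) + 0\right) = 3 - \left(\left(-4\right) \left(-39\right) + 0\right) = 3 - \left(156 + 0\right) = 3 - 156 = -153$)
$\frac{1}{C} = \frac{1}{-153} = - \frac{1}{153}$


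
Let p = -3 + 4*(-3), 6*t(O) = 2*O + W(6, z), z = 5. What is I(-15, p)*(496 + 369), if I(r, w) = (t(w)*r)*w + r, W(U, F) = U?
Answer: -791475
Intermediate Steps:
t(O) = 1 + O/3 (t(O) = (2*O + 6)/6 = (6 + 2*O)/6 = 1 + O/3)
p = -15 (p = -3 - 12 = -15)
I(r, w) = r + r*w*(1 + w/3) (I(r, w) = ((1 + w/3)*r)*w + r = (r*(1 + w/3))*w + r = r*w*(1 + w/3) + r = r + r*w*(1 + w/3))
I(-15, p)*(496 + 369) = ((⅓)*(-15)*(3 - 15*(3 - 15)))*(496 + 369) = ((⅓)*(-15)*(3 - 15*(-12)))*865 = ((⅓)*(-15)*(3 + 180))*865 = ((⅓)*(-15)*183)*865 = -915*865 = -791475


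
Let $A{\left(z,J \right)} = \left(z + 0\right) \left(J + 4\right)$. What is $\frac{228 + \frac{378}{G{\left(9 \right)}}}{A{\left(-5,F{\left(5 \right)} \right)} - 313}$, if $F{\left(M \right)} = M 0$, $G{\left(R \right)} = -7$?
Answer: $- \frac{58}{111} \approx -0.52252$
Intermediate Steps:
$F{\left(M \right)} = 0$
$A{\left(z,J \right)} = z \left(4 + J\right)$
$\frac{228 + \frac{378}{G{\left(9 \right)}}}{A{\left(-5,F{\left(5 \right)} \right)} - 313} = \frac{228 + \frac{378}{-7}}{- 5 \left(4 + 0\right) - 313} = \frac{228 + 378 \left(- \frac{1}{7}\right)}{\left(-5\right) 4 - 313} = \frac{228 - 54}{-20 - 313} = \frac{174}{-333} = 174 \left(- \frac{1}{333}\right) = - \frac{58}{111}$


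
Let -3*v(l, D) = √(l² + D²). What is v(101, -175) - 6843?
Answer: -6843 - √40826/3 ≈ -6910.4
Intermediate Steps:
v(l, D) = -√(D² + l²)/3 (v(l, D) = -√(l² + D²)/3 = -√(D² + l²)/3)
v(101, -175) - 6843 = -√((-175)² + 101²)/3 - 6843 = -√(30625 + 10201)/3 - 6843 = -√40826/3 - 6843 = -6843 - √40826/3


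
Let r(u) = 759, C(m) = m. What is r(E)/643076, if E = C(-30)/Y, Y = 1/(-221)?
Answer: 759/643076 ≈ 0.0011803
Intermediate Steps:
Y = -1/221 ≈ -0.0045249
E = 6630 (E = -30/(-1/221) = -30*(-221) = 6630)
r(E)/643076 = 759/643076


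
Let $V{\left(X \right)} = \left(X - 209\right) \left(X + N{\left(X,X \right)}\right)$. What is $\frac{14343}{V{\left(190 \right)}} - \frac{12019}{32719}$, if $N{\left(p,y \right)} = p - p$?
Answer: $- \frac{512677207}{118115590} \approx -4.3405$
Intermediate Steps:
$N{\left(p,y \right)} = 0$
$V{\left(X \right)} = X \left(-209 + X\right)$ ($V{\left(X \right)} = \left(X - 209\right) \left(X + 0\right) = \left(-209 + X\right) X = X \left(-209 + X\right)$)
$\frac{14343}{V{\left(190 \right)}} - \frac{12019}{32719} = \frac{14343}{190 \left(-209 + 190\right)} - \frac{12019}{32719} = \frac{14343}{190 \left(-19\right)} - \frac{12019}{32719} = \frac{14343}{-3610} - \frac{12019}{32719} = 14343 \left(- \frac{1}{3610}\right) - \frac{12019}{32719} = - \frac{14343}{3610} - \frac{12019}{32719} = - \frac{512677207}{118115590}$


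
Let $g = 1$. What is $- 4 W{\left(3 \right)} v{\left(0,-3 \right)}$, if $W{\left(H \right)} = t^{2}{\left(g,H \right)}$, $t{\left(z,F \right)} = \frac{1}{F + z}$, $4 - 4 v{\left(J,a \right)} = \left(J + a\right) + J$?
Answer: $- \frac{7}{16} \approx -0.4375$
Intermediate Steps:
$v{\left(J,a \right)} = 1 - \frac{J}{2} - \frac{a}{4}$ ($v{\left(J,a \right)} = 1 - \frac{\left(J + a\right) + J}{4} = 1 - \frac{a + 2 J}{4} = 1 - \left(\frac{J}{2} + \frac{a}{4}\right) = 1 - \frac{J}{2} - \frac{a}{4}$)
$W{\left(H \right)} = \frac{1}{\left(1 + H\right)^{2}}$ ($W{\left(H \right)} = \left(\frac{1}{H + 1}\right)^{2} = \left(\frac{1}{1 + H}\right)^{2} = \frac{1}{\left(1 + H\right)^{2}}$)
$- 4 W{\left(3 \right)} v{\left(0,-3 \right)} = - \frac{4}{\left(1 + 3\right)^{2}} \left(1 - 0 - - \frac{3}{4}\right) = - \frac{4}{16} \left(1 + 0 + \frac{3}{4}\right) = \left(-4\right) \frac{1}{16} \cdot \frac{7}{4} = \left(- \frac{1}{4}\right) \frac{7}{4} = - \frac{7}{16}$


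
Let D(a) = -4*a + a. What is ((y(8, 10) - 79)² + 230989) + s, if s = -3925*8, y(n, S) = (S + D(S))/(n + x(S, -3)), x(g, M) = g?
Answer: 16686550/81 ≈ 2.0601e+5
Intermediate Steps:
D(a) = -3*a
y(n, S) = -2*S/(S + n) (y(n, S) = (S - 3*S)/(n + S) = (-2*S)/(S + n) = -2*S/(S + n))
s = -31400
((y(8, 10) - 79)² + 230989) + s = ((-2*10/(10 + 8) - 79)² + 230989) - 31400 = ((-2*10/18 - 79)² + 230989) - 31400 = ((-2*10*1/18 - 79)² + 230989) - 31400 = ((-10/9 - 79)² + 230989) - 31400 = ((-721/9)² + 230989) - 31400 = (519841/81 + 230989) - 31400 = 19229950/81 - 31400 = 16686550/81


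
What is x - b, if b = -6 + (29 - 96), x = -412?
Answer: -339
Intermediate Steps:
b = -73 (b = -6 - 67 = -73)
x - b = -412 - 1*(-73) = -412 + 73 = -339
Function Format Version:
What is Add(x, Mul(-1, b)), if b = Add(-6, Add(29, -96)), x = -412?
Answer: -339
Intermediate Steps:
b = -73 (b = Add(-6, -67) = -73)
Add(x, Mul(-1, b)) = Add(-412, Mul(-1, -73)) = Add(-412, 73) = -339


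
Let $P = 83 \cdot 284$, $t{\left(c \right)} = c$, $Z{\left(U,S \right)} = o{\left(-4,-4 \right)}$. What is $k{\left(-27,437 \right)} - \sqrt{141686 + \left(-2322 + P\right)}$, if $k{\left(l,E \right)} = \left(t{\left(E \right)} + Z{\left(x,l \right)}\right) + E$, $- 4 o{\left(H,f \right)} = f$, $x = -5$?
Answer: $875 - 6 \sqrt{4526} \approx 471.35$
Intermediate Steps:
$o{\left(H,f \right)} = - \frac{f}{4}$
$Z{\left(U,S \right)} = 1$ ($Z{\left(U,S \right)} = \left(- \frac{1}{4}\right) \left(-4\right) = 1$)
$k{\left(l,E \right)} = 1 + 2 E$ ($k{\left(l,E \right)} = \left(E + 1\right) + E = \left(1 + E\right) + E = 1 + 2 E$)
$P = 23572$
$k{\left(-27,437 \right)} - \sqrt{141686 + \left(-2322 + P\right)} = \left(1 + 2 \cdot 437\right) - \sqrt{141686 + \left(-2322 + 23572\right)} = \left(1 + 874\right) - \sqrt{141686 + 21250} = 875 - \sqrt{162936} = 875 - 6 \sqrt{4526}$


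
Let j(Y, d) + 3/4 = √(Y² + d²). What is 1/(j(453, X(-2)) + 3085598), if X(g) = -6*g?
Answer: 49369556/152334562941673 - 48*√22817/152334562941673 ≈ 3.2404e-7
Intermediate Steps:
j(Y, d) = -¾ + √(Y² + d²)
1/(j(453, X(-2)) + 3085598) = 1/((-¾ + √(453² + (-6*(-2))²)) + 3085598) = 1/((-¾ + √(205209 + 12²)) + 3085598) = 1/((-¾ + √(205209 + 144)) + 3085598) = 1/((-¾ + √205353) + 3085598) = 1/((-¾ + 3*√22817) + 3085598) = 1/(12342389/4 + 3*√22817)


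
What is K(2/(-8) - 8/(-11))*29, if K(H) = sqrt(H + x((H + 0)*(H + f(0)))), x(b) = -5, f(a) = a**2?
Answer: 29*I*sqrt(2189)/22 ≈ 61.673*I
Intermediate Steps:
K(H) = sqrt(-5 + H) (K(H) = sqrt(H - 5) = sqrt(-5 + H))
K(2/(-8) - 8/(-11))*29 = sqrt(-5 + (2/(-8) - 8/(-11)))*29 = sqrt(-5 + (2*(-1/8) - 8*(-1/11)))*29 = sqrt(-5 + (-1/4 + 8/11))*29 = sqrt(-5 + 21/44)*29 = sqrt(-199/44)*29 = (I*sqrt(2189)/22)*29 = 29*I*sqrt(2189)/22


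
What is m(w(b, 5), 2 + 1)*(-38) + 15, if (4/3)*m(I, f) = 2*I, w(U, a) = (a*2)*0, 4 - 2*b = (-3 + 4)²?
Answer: 15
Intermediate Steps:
b = 3/2 (b = 2 - (-3 + 4)²/2 = 2 - ½*1² = 2 - ½*1 = 2 - ½ = 3/2 ≈ 1.5000)
w(U, a) = 0 (w(U, a) = (2*a)*0 = 0)
m(I, f) = 3*I/2 (m(I, f) = 3*(2*I)/4 = 3*I/2)
m(w(b, 5), 2 + 1)*(-38) + 15 = ((3/2)*0)*(-38) + 15 = 0*(-38) + 15 = 0 + 15 = 15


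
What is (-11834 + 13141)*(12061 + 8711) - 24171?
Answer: 27124833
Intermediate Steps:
(-11834 + 13141)*(12061 + 8711) - 24171 = 1307*20772 - 24171 = 27149004 - 24171 = 27124833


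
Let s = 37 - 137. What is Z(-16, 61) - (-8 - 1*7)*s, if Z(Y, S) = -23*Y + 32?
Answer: -1100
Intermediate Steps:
Z(Y, S) = 32 - 23*Y
s = -100
Z(-16, 61) - (-8 - 1*7)*s = (32 - 23*(-16)) - (-8 - 1*7)*(-100) = (32 + 368) - (-8 - 7)*(-100) = 400 - (-15)*(-100) = 400 - 1*1500 = 400 - 1500 = -1100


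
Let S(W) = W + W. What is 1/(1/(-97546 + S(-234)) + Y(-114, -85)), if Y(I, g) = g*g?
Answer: 98014/708151149 ≈ 0.00013841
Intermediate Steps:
Y(I, g) = g²
S(W) = 2*W
1/(1/(-97546 + S(-234)) + Y(-114, -85)) = 1/(1/(-97546 + 2*(-234)) + (-85)²) = 1/(1/(-97546 - 468) + 7225) = 1/(1/(-98014) + 7225) = 1/(-1/98014 + 7225) = 1/(708151149/98014) = 98014/708151149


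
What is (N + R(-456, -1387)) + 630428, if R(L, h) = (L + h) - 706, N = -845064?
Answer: -217185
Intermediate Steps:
R(L, h) = -706 + L + h
(N + R(-456, -1387)) + 630428 = (-845064 + (-706 - 456 - 1387)) + 630428 = (-845064 - 2549) + 630428 = -847613 + 630428 = -217185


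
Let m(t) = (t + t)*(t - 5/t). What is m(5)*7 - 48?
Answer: 232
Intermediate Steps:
m(t) = 2*t*(t - 5/t) (m(t) = (2*t)*(t - 5/t) = 2*t*(t - 5/t))
m(5)*7 - 48 = (-10 + 2*5²)*7 - 48 = (-10 + 2*25)*7 - 48 = (-10 + 50)*7 - 48 = 40*7 - 48 = 280 - 48 = 232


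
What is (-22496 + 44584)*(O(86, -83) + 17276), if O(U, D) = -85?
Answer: 379714808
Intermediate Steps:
(-22496 + 44584)*(O(86, -83) + 17276) = (-22496 + 44584)*(-85 + 17276) = 22088*17191 = 379714808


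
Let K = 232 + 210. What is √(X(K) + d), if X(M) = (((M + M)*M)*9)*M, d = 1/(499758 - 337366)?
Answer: √10247279522750849942/81196 ≈ 39425.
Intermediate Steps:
K = 442
d = 1/162392 ≈ 6.1579e-6
X(M) = 18*M³ (X(M) = (((2*M)*M)*9)*M = ((2*M²)*9)*M = (18*M²)*M = 18*M³)
√(X(K) + d) = √(18*442³ + 1/162392) = √(18*86350888 + 1/162392) = √(1554315984 + 1/162392) = √(252408481273729/162392) = √10247279522750849942/81196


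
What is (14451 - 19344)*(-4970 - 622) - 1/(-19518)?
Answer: 534044801809/19518 ≈ 2.7362e+7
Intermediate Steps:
(14451 - 19344)*(-4970 - 622) - 1/(-19518) = -4893*(-5592) - 1*(-1/19518) = 27361656 + 1/19518 = 534044801809/19518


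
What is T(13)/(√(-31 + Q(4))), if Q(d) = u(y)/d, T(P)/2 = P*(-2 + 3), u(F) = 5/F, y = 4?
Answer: -104*I*√491/491 ≈ -4.6935*I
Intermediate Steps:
T(P) = 2*P (T(P) = 2*(P*(-2 + 3)) = 2*(P*1) = 2*P)
Q(d) = 5/(4*d) (Q(d) = (5/4)/d = (5*(¼))/d = 5/(4*d))
T(13)/(√(-31 + Q(4))) = (2*13)/(√(-31 + (5/4)/4)) = 26/(√(-31 + (5/4)*(¼))) = 26/(√(-31 + 5/16)) = 26/(√(-491/16)) = 26/((I*√491/4)) = 26*(-4*I*√491/491) = -104*I*√491/491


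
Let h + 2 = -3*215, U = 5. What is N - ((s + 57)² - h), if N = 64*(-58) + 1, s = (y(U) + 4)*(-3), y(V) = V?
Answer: -5258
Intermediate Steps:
h = -647 (h = -2 - 3*215 = -2 - 645 = -647)
s = -27 (s = (5 + 4)*(-3) = 9*(-3) = -27)
N = -3711 (N = -3712 + 1 = -3711)
N - ((s + 57)² - h) = -3711 - ((-27 + 57)² - 1*(-647)) = -3711 - (30² + 647) = -3711 - (900 + 647) = -3711 - 1*1547 = -3711 - 1547 = -5258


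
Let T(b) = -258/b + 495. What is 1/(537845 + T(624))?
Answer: 104/55987317 ≈ 1.8576e-6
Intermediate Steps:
T(b) = 495 - 258/b
1/(537845 + T(624)) = 1/(537845 + (495 - 258/624)) = 1/(537845 + (495 - 258*1/624)) = 1/(537845 + (495 - 43/104)) = 1/(537845 + 51437/104) = 1/(55987317/104) = 104/55987317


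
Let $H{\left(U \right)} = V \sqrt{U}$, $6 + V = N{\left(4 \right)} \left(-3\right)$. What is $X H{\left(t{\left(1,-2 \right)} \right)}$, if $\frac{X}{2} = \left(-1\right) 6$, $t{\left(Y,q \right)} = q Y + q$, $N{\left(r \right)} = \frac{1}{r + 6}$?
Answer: $\frac{756 i}{5} \approx 151.2 i$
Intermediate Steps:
$N{\left(r \right)} = \frac{1}{6 + r}$
$V = - \frac{63}{10}$ ($V = -6 + \frac{1}{6 + 4} \left(-3\right) = -6 + \frac{1}{10} \left(-3\right) = -6 - \frac{3}{10} = - \frac{63}{10} \approx -6.3$)
$t{\left(Y,q \right)} = q + Y q$ ($t{\left(Y,q \right)} = Y q + q = q + Y q$)
$X = -12$ ($X = 2 \left(\left(-1\right) 6\right) = 2 \left(-6\right) = -12$)
$H{\left(U \right)} = - \frac{63 \sqrt{U}}{10}$
$X H{\left(t{\left(1,-2 \right)} \right)} = - 12 \left(- \frac{63 \sqrt{- 2 \left(1 + 1\right)}}{10}\right) = - 12 \left(- \frac{63 \sqrt{\left(-2\right) 2}}{10}\right) = - 12 \left(- \frac{63 \sqrt{-4}}{10}\right) = - 12 \left(- \frac{63 \cdot 2 i}{10}\right) = - 12 \left(- \frac{63 i}{5}\right) = \frac{756 i}{5}$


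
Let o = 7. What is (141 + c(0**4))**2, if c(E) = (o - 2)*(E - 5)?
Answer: 13456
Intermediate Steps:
c(E) = -25 + 5*E (c(E) = (7 - 2)*(E - 5) = 5*(-5 + E) = -25 + 5*E)
(141 + c(0**4))**2 = (141 + (-25 + 5*0**4))**2 = (141 + (-25 + 5*0))**2 = (141 + (-25 + 0))**2 = (141 - 25)**2 = 116**2 = 13456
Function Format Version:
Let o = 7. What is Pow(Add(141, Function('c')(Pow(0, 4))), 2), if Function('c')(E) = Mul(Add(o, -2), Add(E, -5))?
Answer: 13456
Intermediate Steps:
Function('c')(E) = Add(-25, Mul(5, E)) (Function('c')(E) = Mul(Add(7, -2), Add(E, -5)) = Mul(5, Add(-5, E)) = Add(-25, Mul(5, E)))
Pow(Add(141, Function('c')(Pow(0, 4))), 2) = Pow(Add(141, Add(-25, Mul(5, Pow(0, 4)))), 2) = Pow(Add(141, Add(-25, Mul(5, 0))), 2) = Pow(Add(141, Add(-25, 0)), 2) = Pow(Add(141, -25), 2) = Pow(116, 2) = 13456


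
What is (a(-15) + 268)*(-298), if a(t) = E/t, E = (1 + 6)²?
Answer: -1183358/15 ≈ -78891.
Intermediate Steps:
E = 49 (E = 7² = 49)
a(t) = 49/t
(a(-15) + 268)*(-298) = (49/(-15) + 268)*(-298) = (49*(-1/15) + 268)*(-298) = (-49/15 + 268)*(-298) = (3971/15)*(-298) = -1183358/15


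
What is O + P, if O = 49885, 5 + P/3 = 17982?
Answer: 103816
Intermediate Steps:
P = 53931 (P = -15 + 3*17982 = -15 + 53946 = 53931)
O + P = 49885 + 53931 = 103816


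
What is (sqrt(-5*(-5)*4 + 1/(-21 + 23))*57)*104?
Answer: 2964*sqrt(402) ≈ 59428.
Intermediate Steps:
(sqrt(-5*(-5)*4 + 1/(-21 + 23))*57)*104 = (sqrt(25*4 + 1/2)*57)*104 = (sqrt(100 + 1/2)*57)*104 = (sqrt(201/2)*57)*104 = ((sqrt(402)/2)*57)*104 = (57*sqrt(402)/2)*104 = 2964*sqrt(402)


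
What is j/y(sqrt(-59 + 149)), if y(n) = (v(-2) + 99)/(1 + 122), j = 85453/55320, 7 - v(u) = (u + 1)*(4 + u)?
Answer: 3503573/1991520 ≈ 1.7592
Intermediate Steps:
v(u) = 7 - (1 + u)*(4 + u) (v(u) = 7 - (u + 1)*(4 + u) = 7 - (1 + u)*(4 + u))
j = 85453/55320 (j = 85453*(1/55320) = 85453/55320 ≈ 1.5447)
y(n) = 36/41 (y(n) = ((3 - 1*(-2)**2 - 5*(-2)) + 99)/(1 + 122) = ((3 - 1*4 + 10) + 99)/123 = ((3 - 4 + 10) + 99)*(1/123) = (9 + 99)*(1/123) = 108*(1/123) = 36/41)
j/y(sqrt(-59 + 149)) = 85453/(55320*(36/41)) = (85453/55320)*(41/36) = 3503573/1991520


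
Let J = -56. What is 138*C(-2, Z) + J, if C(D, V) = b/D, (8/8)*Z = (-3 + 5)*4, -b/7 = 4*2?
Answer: 3808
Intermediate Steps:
b = -56 (b = -28*2 = -7*8 = -56)
Z = 8 (Z = (-3 + 5)*4 = 2*4 = 8)
C(D, V) = -56/D
138*C(-2, Z) + J = 138*(-56/(-2)) - 56 = 138*(-56*(-½)) - 56 = 138*28 - 56 = 3864 - 56 = 3808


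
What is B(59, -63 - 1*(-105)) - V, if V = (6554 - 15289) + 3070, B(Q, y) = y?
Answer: 5707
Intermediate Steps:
V = -5665 (V = -8735 + 3070 = -5665)
B(59, -63 - 1*(-105)) - V = (-63 - 1*(-105)) - 1*(-5665) = (-63 + 105) + 5665 = 42 + 5665 = 5707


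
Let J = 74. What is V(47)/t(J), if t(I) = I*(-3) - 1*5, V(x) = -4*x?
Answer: 188/227 ≈ 0.82819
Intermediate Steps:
t(I) = -5 - 3*I (t(I) = -3*I - 5 = -5 - 3*I)
V(47)/t(J) = (-4*47)/(-5 - 3*74) = -188/(-5 - 222) = -188/(-227) = -188*(-1/227) = 188/227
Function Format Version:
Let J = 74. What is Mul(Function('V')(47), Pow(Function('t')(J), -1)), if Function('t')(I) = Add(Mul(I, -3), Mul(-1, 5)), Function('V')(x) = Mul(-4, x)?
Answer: Rational(188, 227) ≈ 0.82819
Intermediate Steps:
Function('t')(I) = Add(-5, Mul(-3, I)) (Function('t')(I) = Add(Mul(-3, I), -5) = Add(-5, Mul(-3, I)))
Mul(Function('V')(47), Pow(Function('t')(J), -1)) = Mul(Mul(-4, 47), Pow(Add(-5, Mul(-3, 74)), -1)) = Mul(-188, Pow(Add(-5, -222), -1)) = Mul(-188, Pow(-227, -1)) = Mul(-188, Rational(-1, 227)) = Rational(188, 227)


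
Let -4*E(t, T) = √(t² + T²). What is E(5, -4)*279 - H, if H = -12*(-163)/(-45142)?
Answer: 978/22571 - 279*√41/4 ≈ -446.57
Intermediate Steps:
E(t, T) = -√(T² + t²)/4 (E(t, T) = -√(t² + T²)/4 = -√(T² + t²)/4)
H = -978/22571 (H = 1956*(-1/45142) = -978/22571 ≈ -0.043330)
E(5, -4)*279 - H = -√((-4)² + 5²)/4*279 - 1*(-978/22571) = -√(16 + 25)/4*279 + 978/22571 = -√41/4*279 + 978/22571 = -279*√41/4 + 978/22571 = 978/22571 - 279*√41/4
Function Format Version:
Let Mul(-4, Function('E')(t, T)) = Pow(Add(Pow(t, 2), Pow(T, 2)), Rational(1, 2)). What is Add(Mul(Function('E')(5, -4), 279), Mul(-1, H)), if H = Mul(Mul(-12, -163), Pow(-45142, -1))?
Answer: Add(Rational(978, 22571), Mul(Rational(-279, 4), Pow(41, Rational(1, 2)))) ≈ -446.57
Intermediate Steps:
Function('E')(t, T) = Mul(Rational(-1, 4), Pow(Add(Pow(T, 2), Pow(t, 2)), Rational(1, 2))) (Function('E')(t, T) = Mul(Rational(-1, 4), Pow(Add(Pow(t, 2), Pow(T, 2)), Rational(1, 2))) = Mul(Rational(-1, 4), Pow(Add(Pow(T, 2), Pow(t, 2)), Rational(1, 2))))
H = Rational(-978, 22571) (H = Mul(1956, Rational(-1, 45142)) = Rational(-978, 22571) ≈ -0.043330)
Add(Mul(Function('E')(5, -4), 279), Mul(-1, H)) = Add(Mul(Mul(Rational(-1, 4), Pow(Add(Pow(-4, 2), Pow(5, 2)), Rational(1, 2))), 279), Mul(-1, Rational(-978, 22571))) = Add(Mul(Mul(Rational(-1, 4), Pow(Add(16, 25), Rational(1, 2))), 279), Rational(978, 22571)) = Add(Mul(Mul(Rational(-1, 4), Pow(41, Rational(1, 2))), 279), Rational(978, 22571)) = Add(Mul(Rational(-279, 4), Pow(41, Rational(1, 2))), Rational(978, 22571)) = Add(Rational(978, 22571), Mul(Rational(-279, 4), Pow(41, Rational(1, 2))))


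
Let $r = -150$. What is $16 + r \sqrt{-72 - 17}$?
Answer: $16 - 150 i \sqrt{89} \approx 16.0 - 1415.1 i$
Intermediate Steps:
$16 + r \sqrt{-72 - 17} = 16 - 150 \sqrt{-72 - 17} = 16 - 150 \sqrt{-89} = 16 - 150 i \sqrt{89}$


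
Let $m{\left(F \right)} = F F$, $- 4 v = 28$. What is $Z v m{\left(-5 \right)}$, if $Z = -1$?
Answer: $175$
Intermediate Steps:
$v = -7$ ($v = \left(- \frac{1}{4}\right) 28 = -7$)
$m{\left(F \right)} = F^{2}$
$Z v m{\left(-5 \right)} = \left(-1\right) \left(-7\right) \left(-5\right)^{2} = 7 \cdot 25 = 175$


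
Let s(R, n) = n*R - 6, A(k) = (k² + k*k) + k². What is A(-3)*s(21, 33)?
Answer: 18549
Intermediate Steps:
A(k) = 3*k² (A(k) = (k² + k²) + k² = 2*k² + k² = 3*k²)
s(R, n) = -6 + R*n (s(R, n) = R*n - 6 = -6 + R*n)
A(-3)*s(21, 33) = (3*(-3)²)*(-6 + 21*33) = (3*9)*(-6 + 693) = 27*687 = 18549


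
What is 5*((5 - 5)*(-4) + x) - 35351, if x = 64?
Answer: -35031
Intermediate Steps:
5*((5 - 5)*(-4) + x) - 35351 = 5*((5 - 5)*(-4) + 64) - 35351 = 5*(0*(-4) + 64) - 35351 = 5*(0 + 64) - 35351 = 5*64 - 35351 = 320 - 35351 = -35031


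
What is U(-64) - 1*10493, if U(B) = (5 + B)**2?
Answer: -7012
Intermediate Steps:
U(-64) - 1*10493 = (5 - 64)**2 - 1*10493 = (-59)**2 - 10493 = 3481 - 10493 = -7012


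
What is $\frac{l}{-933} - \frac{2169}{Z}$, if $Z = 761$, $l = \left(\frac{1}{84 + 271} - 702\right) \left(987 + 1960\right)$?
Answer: $\frac{558174395068}{252054615} \approx 2214.5$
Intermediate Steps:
$l = - \frac{734418923}{355}$ ($l = \left(\frac{1}{355} - 702\right) 2947 = \left(- \frac{249209}{355}\right) 2947 = - \frac{734418923}{355} \approx -2.0688 \cdot 10^{6}$)
$\frac{l}{-933} - \frac{2169}{Z} = - \frac{734418923}{355 \left(-933\right)} - \frac{2169}{761} = \left(- \frac{734418923}{355}\right) \left(- \frac{1}{933}\right) - \frac{2169}{761} = \frac{734418923}{331215} - \frac{2169}{761} = \frac{558174395068}{252054615}$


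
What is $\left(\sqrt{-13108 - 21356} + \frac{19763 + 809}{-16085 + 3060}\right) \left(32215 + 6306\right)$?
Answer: $- \frac{792454012}{13025} + 154084 i \sqrt{2154} \approx -60841.0 + 7.1512 \cdot 10^{6} i$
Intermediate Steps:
$\left(\sqrt{-13108 - 21356} + \frac{19763 + 809}{-16085 + 3060}\right) \left(32215 + 6306\right) = \left(\sqrt{-34464} + \frac{20572}{-13025}\right) 38521 = \left(4 i \sqrt{2154} + 20572 \left(- \frac{1}{13025}\right)\right) 38521 = \left(4 i \sqrt{2154} - \frac{20572}{13025}\right) 38521 = \left(- \frac{20572}{13025} + 4 i \sqrt{2154}\right) 38521 = - \frac{792454012}{13025} + 154084 i \sqrt{2154}$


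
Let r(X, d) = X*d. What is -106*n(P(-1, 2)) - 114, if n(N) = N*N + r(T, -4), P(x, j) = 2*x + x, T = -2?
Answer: -1916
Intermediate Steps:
P(x, j) = 3*x
n(N) = 8 + N² (n(N) = N*N - 2*(-4) = N² + 8 = 8 + N²)
-106*n(P(-1, 2)) - 114 = -106*(8 + (3*(-1))²) - 114 = -106*(8 + (-3)²) - 114 = -106*(8 + 9) - 114 = -106*17 - 114 = -1802 - 114 = -1916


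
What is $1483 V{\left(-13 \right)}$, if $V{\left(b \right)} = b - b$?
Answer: $0$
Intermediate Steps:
$V{\left(b \right)} = 0$
$1483 V{\left(-13 \right)} = 1483 \cdot 0 = 0$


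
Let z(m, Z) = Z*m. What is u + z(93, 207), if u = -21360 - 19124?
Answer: -21233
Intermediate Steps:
u = -40484
u + z(93, 207) = -40484 + 207*93 = -40484 + 19251 = -21233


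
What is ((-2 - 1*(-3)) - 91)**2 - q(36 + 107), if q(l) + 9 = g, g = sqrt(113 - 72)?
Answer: 8109 - sqrt(41) ≈ 8102.6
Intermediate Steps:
g = sqrt(41) ≈ 6.4031
q(l) = -9 + sqrt(41)
((-2 - 1*(-3)) - 91)**2 - q(36 + 107) = ((-2 - 1*(-3)) - 91)**2 - (-9 + sqrt(41)) = ((-2 + 3) - 91)**2 + (9 - sqrt(41)) = (1 - 91)**2 + (9 - sqrt(41)) = (-90)**2 + (9 - sqrt(41)) = 8100 + (9 - sqrt(41)) = 8109 - sqrt(41)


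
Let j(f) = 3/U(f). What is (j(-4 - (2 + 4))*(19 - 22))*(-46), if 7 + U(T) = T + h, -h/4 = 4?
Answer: -138/11 ≈ -12.545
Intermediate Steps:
h = -16 (h = -4*4 = -16)
U(T) = -23 + T (U(T) = -7 + (T - 16) = -7 + (-16 + T) = -23 + T)
j(f) = 3/(-23 + f)
(j(-4 - (2 + 4))*(19 - 22))*(-46) = ((3/(-23 + (-4 - (2 + 4))))*(19 - 22))*(-46) = ((3/(-23 + (-4 - 1*6)))*(-3))*(-46) = ((3/(-23 + (-4 - 6)))*(-3))*(-46) = ((3/(-23 - 10))*(-3))*(-46) = ((3/(-33))*(-3))*(-46) = ((3*(-1/33))*(-3))*(-46) = -1/11*(-3)*(-46) = (3/11)*(-46) = -138/11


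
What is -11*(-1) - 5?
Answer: 6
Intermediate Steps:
-11*(-1) - 5 = 11 - 5 = 6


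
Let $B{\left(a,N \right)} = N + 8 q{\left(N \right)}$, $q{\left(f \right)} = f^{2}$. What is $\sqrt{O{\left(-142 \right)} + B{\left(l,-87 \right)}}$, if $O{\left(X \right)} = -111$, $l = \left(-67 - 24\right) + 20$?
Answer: $3 \sqrt{6706} \approx 245.67$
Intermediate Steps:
$l = -71$ ($l = -91 + 20 = -71$)
$B{\left(a,N \right)} = N + 8 N^{2}$
$\sqrt{O{\left(-142 \right)} + B{\left(l,-87 \right)}} = \sqrt{-111 - 87 \left(1 + 8 \left(-87\right)\right)} = \sqrt{-111 - 87 \left(1 - 696\right)} = \sqrt{-111 - -60465} = \sqrt{-111 + 60465} = \sqrt{60354} = 3 \sqrt{6706}$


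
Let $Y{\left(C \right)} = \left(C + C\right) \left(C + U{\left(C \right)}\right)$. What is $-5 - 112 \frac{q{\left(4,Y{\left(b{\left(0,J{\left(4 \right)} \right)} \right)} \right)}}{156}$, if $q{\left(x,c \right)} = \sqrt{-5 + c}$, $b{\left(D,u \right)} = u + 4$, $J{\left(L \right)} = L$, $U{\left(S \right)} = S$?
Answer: $-5 - \frac{28 \sqrt{251}}{39} \approx -16.374$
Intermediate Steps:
$b{\left(D,u \right)} = 4 + u$
$Y{\left(C \right)} = 4 C^{2}$ ($Y{\left(C \right)} = \left(C + C\right) \left(C + C\right) = 2 C 2 C = 4 C^{2}$)
$-5 - 112 \frac{q{\left(4,Y{\left(b{\left(0,J{\left(4 \right)} \right)} \right)} \right)}}{156} = -5 - 112 \frac{\sqrt{-5 + 4 \left(4 + 4\right)^{2}}}{156} = -5 - 112 \sqrt{-5 + 4 \cdot 8^{2}} \cdot \frac{1}{156} = -5 - 112 \sqrt{-5 + 4 \cdot 64} \cdot \frac{1}{156} = -5 - 112 \sqrt{-5 + 256} \cdot \frac{1}{156} = -5 - 112 \sqrt{251} \cdot \frac{1}{156} = -5 - 112 \frac{\sqrt{251}}{156} = -5 - \frac{28 \sqrt{251}}{39}$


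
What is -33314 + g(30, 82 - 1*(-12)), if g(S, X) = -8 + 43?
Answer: -33279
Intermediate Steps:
g(S, X) = 35
-33314 + g(30, 82 - 1*(-12)) = -33314 + 35 = -33279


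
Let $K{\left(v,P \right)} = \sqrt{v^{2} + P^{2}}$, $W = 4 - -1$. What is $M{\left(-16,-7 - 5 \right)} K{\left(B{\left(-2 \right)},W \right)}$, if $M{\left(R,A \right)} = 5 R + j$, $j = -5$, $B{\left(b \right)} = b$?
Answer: $- 85 \sqrt{29} \approx -457.74$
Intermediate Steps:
$W = 5$ ($W = 4 + 1 = 5$)
$K{\left(v,P \right)} = \sqrt{P^{2} + v^{2}}$
$M{\left(R,A \right)} = -5 + 5 R$ ($M{\left(R,A \right)} = 5 R - 5 = -5 + 5 R$)
$M{\left(-16,-7 - 5 \right)} K{\left(B{\left(-2 \right)},W \right)} = \left(-5 + 5 \left(-16\right)\right) \sqrt{5^{2} + \left(-2\right)^{2}} = \left(-5 - 80\right) \sqrt{25 + 4} = - 85 \sqrt{29}$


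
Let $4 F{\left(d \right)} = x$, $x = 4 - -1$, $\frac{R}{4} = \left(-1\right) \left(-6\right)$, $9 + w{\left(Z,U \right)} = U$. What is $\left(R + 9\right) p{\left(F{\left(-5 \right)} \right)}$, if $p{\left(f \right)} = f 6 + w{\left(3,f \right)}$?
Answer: $- \frac{33}{4} \approx -8.25$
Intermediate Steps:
$w{\left(Z,U \right)} = -9 + U$
$R = 24$ ($R = 4 \left(\left(-1\right) \left(-6\right)\right) = 4 \cdot 6 = 24$)
$x = 5$ ($x = 4 + 1 = 5$)
$F{\left(d \right)} = \frac{5}{4}$ ($F{\left(d \right)} = \frac{1}{4} \cdot 5 = \frac{5}{4}$)
$p{\left(f \right)} = -9 + 7 f$ ($p{\left(f \right)} = f 6 + \left(-9 + f\right) = 6 f + \left(-9 + f\right) = -9 + 7 f$)
$\left(R + 9\right) p{\left(F{\left(-5 \right)} \right)} = \left(24 + 9\right) \left(-9 + 7 \cdot \frac{5}{4}\right) = 33 \left(-9 + \frac{35}{4}\right) = 33 \left(- \frac{1}{4}\right) = - \frac{33}{4}$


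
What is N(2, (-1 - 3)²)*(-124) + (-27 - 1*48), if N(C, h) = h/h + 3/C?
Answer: -385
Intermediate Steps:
N(C, h) = 1 + 3/C
N(2, (-1 - 3)²)*(-124) + (-27 - 1*48) = ((3 + 2)/2)*(-124) + (-27 - 1*48) = ((½)*5)*(-124) + (-27 - 48) = (5/2)*(-124) - 75 = -310 - 75 = -385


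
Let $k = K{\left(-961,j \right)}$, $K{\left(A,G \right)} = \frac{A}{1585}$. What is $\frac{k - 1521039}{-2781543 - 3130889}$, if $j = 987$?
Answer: $\frac{150677986}{585700295} \approx 0.25726$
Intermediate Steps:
$K{\left(A,G \right)} = \frac{A}{1585}$ ($K{\left(A,G \right)} = A \frac{1}{1585} = \frac{A}{1585}$)
$k = - \frac{961}{1585}$ ($k = \frac{1}{1585} \left(-961\right) = - \frac{961}{1585} \approx -0.60631$)
$\frac{k - 1521039}{-2781543 - 3130889} = \frac{- \frac{961}{1585} - 1521039}{-2781543 - 3130889} = - \frac{2410847776}{1585 \left(-5912432\right)} = \left(- \frac{2410847776}{1585}\right) \left(- \frac{1}{5912432}\right) = \frac{150677986}{585700295}$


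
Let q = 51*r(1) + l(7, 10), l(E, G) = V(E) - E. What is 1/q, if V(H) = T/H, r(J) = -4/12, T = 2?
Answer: -7/166 ≈ -0.042169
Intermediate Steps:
r(J) = -⅓ (r(J) = -4*1/12 = -⅓)
V(H) = 2/H
l(E, G) = -E + 2/E (l(E, G) = 2/E - E = -E + 2/E)
q = -166/7 (q = 51*(-⅓) + (-1*7 + 2/7) = -17 + (-7 + 2*(⅐)) = -17 + (-7 + 2/7) = -17 - 47/7 = -166/7 ≈ -23.714)
1/q = 1/(-166/7) = -7/166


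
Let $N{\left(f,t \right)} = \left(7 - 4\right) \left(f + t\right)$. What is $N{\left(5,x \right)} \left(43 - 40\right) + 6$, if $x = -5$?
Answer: $6$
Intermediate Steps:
$N{\left(f,t \right)} = 3 f + 3 t$ ($N{\left(f,t \right)} = 3 \left(f + t\right) = 3 f + 3 t$)
$N{\left(5,x \right)} \left(43 - 40\right) + 6 = \left(3 \cdot 5 + 3 \left(-5\right)\right) \left(43 - 40\right) + 6 = \left(15 - 15\right) 3 + 6 = 0 \cdot 3 + 6 = 0 + 6 = 6$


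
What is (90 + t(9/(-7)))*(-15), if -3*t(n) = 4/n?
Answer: -12290/9 ≈ -1365.6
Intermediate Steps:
t(n) = -4/(3*n)
(90 + t(9/(-7)))*(-15) = (90 - 4/(3*(9/(-7))))*(-15) = (90 - 4/(3*(9*(-⅐))))*(-15) = (90 - 4/(3*(-9/7)))*(-15) = (90 - 4/3*(-7/9))*(-15) = (90 + 28/27)*(-15) = (2458/27)*(-15) = -12290/9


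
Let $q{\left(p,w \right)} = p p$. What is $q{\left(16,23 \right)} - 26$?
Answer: $230$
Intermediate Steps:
$q{\left(p,w \right)} = p^{2}$
$q{\left(16,23 \right)} - 26 = 16^{2} - 26 = 256 - 26 = 230$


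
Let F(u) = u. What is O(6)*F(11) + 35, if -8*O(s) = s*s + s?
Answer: -91/4 ≈ -22.750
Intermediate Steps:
O(s) = -s/8 - s²/8 (O(s) = -(s*s + s)/8 = -(s² + s)/8 = -(s + s²)/8 = -s/8 - s²/8)
O(6)*F(11) + 35 = -⅛*6*(1 + 6)*11 + 35 = -⅛*6*7*11 + 35 = -21/4*11 + 35 = -231/4 + 35 = -91/4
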